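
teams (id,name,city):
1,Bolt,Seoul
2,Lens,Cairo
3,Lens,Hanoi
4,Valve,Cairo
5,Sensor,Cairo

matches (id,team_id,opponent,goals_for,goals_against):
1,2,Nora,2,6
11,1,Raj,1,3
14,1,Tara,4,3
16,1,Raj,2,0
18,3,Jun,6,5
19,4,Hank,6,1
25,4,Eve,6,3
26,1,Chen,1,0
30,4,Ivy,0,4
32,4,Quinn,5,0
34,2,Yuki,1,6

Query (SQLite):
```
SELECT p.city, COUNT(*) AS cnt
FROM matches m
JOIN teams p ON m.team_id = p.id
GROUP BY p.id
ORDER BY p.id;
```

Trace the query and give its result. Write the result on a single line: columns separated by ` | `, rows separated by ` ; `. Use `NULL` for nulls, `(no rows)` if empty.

Seoul | 4 ; Cairo | 2 ; Hanoi | 1 ; Cairo | 4

Join each matches row to its teams via team_id.
Group joined rows by teams.id; compute COUNT(*) per group.
  1: ids {11, 14, 16, 26} → COUNT(*)=4
  2: ids {1, 34} → COUNT(*)=2
  3: ids {18} → COUNT(*)=1
  4: ids {19, 25, 30, 32} → COUNT(*)=4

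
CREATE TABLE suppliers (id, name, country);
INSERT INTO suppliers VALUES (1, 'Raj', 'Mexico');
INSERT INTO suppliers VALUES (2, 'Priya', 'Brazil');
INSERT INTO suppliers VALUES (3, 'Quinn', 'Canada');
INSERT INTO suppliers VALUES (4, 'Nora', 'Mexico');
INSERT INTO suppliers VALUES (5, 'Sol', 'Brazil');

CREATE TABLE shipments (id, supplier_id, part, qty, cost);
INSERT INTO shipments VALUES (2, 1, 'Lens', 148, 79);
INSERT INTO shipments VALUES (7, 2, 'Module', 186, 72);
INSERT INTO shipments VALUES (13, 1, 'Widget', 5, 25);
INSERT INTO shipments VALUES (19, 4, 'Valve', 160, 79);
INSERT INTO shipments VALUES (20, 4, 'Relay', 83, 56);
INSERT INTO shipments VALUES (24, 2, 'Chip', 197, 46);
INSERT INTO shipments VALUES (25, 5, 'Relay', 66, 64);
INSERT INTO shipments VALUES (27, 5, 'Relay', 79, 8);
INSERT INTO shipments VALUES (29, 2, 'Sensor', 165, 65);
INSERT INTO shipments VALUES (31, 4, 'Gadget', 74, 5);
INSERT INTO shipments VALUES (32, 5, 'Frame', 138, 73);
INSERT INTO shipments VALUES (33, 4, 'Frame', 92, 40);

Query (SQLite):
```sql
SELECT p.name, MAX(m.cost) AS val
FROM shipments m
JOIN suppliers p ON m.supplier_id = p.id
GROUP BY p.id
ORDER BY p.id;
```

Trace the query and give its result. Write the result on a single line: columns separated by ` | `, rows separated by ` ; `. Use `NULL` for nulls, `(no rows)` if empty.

Join each shipments row to its suppliers via supplier_id.
Group joined rows by suppliers.id; compute MAX(m.cost) per group.
  1: ids {2, 13} → MAX(m.cost)=79
  2: ids {7, 24, 29} → MAX(m.cost)=72
  4: ids {19, 20, 31, 33} → MAX(m.cost)=79
  5: ids {25, 27, 32} → MAX(m.cost)=73

Raj | 79 ; Priya | 72 ; Nora | 79 ; Sol | 73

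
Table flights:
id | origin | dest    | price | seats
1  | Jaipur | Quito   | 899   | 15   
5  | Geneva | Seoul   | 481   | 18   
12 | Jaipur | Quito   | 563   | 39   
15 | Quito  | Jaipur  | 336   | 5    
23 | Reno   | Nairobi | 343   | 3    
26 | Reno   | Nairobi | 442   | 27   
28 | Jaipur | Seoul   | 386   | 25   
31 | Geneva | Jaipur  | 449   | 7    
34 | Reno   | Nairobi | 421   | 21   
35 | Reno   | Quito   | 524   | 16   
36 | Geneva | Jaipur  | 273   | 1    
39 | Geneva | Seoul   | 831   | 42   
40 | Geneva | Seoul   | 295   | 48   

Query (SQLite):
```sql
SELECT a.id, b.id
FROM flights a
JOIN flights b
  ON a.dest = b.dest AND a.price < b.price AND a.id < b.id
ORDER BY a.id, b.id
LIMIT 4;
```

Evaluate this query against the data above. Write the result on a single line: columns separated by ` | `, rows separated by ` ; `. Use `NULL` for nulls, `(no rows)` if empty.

5 | 39 ; 15 | 31 ; 23 | 26 ; 23 | 34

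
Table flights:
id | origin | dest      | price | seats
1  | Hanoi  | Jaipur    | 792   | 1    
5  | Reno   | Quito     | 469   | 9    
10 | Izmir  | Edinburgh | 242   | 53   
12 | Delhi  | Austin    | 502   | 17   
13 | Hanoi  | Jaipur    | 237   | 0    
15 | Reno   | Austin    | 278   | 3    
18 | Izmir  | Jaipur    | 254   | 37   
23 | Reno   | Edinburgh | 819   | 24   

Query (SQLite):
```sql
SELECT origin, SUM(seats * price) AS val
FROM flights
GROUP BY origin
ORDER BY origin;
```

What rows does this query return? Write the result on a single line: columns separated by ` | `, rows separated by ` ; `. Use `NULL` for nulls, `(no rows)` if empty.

Delhi | 8534 ; Hanoi | 792 ; Izmir | 22224 ; Reno | 24711

For each row compute seats * price.
Group by origin; take SUM of the expression per group.
  Delhi: ids {12} → SUM(seats * price)=8534
  Hanoi: ids {1, 13} → SUM(seats * price)=792
  Izmir: ids {10, 18} → SUM(seats * price)=22224
  Reno: ids {5, 15, 23} → SUM(seats * price)=24711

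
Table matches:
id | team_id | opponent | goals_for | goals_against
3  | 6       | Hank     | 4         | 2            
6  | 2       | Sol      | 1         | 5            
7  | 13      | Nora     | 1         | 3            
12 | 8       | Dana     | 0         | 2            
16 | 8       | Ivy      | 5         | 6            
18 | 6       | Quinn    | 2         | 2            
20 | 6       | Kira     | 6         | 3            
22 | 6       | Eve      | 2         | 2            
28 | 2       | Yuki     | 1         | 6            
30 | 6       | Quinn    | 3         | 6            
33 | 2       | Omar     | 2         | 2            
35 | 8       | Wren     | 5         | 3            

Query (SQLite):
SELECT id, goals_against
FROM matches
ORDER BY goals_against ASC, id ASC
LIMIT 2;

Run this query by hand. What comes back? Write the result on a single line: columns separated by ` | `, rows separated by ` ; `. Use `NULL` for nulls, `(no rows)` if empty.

Sort by goals_against asc, tiebreak id asc: (2, id=3), (2, id=12), (2, id=18), (2, id=22), (2, id=33) …. Take first 2.

3 | 2 ; 12 | 2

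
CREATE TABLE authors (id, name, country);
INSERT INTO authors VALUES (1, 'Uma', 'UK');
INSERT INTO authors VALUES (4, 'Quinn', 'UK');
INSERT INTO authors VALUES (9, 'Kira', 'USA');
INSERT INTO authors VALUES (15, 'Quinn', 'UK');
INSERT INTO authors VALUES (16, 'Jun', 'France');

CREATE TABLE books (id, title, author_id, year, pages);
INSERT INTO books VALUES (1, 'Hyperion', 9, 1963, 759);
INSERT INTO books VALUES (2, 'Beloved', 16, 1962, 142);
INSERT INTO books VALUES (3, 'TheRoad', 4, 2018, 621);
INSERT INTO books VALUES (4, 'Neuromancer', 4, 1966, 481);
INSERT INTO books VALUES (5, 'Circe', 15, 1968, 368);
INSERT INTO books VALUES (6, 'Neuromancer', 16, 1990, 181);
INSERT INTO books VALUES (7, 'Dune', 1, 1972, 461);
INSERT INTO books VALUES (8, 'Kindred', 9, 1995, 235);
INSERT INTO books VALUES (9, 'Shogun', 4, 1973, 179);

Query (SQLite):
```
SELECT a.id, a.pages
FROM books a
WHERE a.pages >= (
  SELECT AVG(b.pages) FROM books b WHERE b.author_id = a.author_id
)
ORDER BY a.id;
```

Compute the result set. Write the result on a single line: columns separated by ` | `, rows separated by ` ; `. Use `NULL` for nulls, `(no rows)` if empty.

1 | 759 ; 3 | 621 ; 4 | 481 ; 5 | 368 ; 6 | 181 ; 7 | 461

For each books row a, compute AVG(pages) over rows sharing a.author_id.
Keep row a if a.pages >= that per-group AVG.
  author_id=1: AVG(pages) = 461.0
  author_id=4: AVG(pages) = 427.0
  author_id=9: AVG(pages) = 497.0
  author_id=15: AVG(pages) = 368.0
  author_id=16: AVG(pages) = 161.5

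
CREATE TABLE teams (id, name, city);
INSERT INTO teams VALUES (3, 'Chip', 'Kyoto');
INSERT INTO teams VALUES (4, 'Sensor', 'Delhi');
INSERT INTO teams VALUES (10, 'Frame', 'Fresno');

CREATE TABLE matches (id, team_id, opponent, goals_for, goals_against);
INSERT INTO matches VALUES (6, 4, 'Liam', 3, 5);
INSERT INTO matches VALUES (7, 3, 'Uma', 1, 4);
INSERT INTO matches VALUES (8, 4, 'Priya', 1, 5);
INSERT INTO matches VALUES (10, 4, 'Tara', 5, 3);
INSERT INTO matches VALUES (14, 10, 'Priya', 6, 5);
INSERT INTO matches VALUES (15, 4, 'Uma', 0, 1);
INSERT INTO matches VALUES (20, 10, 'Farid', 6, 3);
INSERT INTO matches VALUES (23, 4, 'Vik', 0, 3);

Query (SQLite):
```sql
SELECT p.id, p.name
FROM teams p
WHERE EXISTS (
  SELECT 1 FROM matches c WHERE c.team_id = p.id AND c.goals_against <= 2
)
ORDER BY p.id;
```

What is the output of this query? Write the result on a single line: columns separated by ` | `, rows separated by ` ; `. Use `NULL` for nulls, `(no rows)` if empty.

For each teams row, check whether any matches with matching team_id has goals_against <= 2.
Keep rows where that is true.

4 | Sensor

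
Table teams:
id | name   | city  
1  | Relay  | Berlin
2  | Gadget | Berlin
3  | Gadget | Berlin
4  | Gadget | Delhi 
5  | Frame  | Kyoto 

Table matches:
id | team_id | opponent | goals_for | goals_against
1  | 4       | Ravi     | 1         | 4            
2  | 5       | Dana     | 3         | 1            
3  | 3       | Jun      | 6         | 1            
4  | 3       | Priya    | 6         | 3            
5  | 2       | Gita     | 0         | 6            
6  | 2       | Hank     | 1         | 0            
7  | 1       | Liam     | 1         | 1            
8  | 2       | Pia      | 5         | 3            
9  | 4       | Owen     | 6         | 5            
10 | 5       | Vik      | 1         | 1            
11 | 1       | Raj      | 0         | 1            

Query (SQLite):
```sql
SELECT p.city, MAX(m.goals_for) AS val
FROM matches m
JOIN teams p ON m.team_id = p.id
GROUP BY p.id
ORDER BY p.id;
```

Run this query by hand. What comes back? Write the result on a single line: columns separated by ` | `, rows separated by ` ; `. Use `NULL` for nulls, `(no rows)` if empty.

Join each matches row to its teams via team_id.
Group joined rows by teams.id; compute MAX(m.goals_for) per group.
  1: ids {7, 11} → MAX(m.goals_for)=1
  2: ids {5, 6, 8} → MAX(m.goals_for)=5
  3: ids {3, 4} → MAX(m.goals_for)=6
  4: ids {1, 9} → MAX(m.goals_for)=6
  5: ids {2, 10} → MAX(m.goals_for)=3

Berlin | 1 ; Berlin | 5 ; Berlin | 6 ; Delhi | 6 ; Kyoto | 3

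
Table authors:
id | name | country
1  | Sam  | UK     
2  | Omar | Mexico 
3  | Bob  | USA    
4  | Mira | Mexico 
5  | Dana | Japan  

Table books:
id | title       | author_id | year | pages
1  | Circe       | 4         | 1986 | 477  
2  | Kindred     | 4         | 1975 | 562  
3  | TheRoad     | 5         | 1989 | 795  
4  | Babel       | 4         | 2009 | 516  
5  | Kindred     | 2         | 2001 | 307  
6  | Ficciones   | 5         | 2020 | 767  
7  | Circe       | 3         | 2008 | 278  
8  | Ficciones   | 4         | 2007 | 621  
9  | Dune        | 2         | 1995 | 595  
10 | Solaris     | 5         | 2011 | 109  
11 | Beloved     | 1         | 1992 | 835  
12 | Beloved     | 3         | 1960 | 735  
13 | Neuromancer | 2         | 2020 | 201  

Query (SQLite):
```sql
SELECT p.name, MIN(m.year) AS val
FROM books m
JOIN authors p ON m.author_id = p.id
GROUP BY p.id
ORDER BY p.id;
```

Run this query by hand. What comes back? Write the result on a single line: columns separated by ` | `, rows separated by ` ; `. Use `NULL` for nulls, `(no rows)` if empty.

Join each books row to its authors via author_id.
Group joined rows by authors.id; compute MIN(m.year) per group.
  1: ids {11} → MIN(m.year)=1992
  2: ids {5, 9, 13} → MIN(m.year)=1995
  3: ids {7, 12} → MIN(m.year)=1960
  4: ids {1, 2, 4, 8} → MIN(m.year)=1975
  5: ids {3, 6, 10} → MIN(m.year)=1989

Sam | 1992 ; Omar | 1995 ; Bob | 1960 ; Mira | 1975 ; Dana | 1989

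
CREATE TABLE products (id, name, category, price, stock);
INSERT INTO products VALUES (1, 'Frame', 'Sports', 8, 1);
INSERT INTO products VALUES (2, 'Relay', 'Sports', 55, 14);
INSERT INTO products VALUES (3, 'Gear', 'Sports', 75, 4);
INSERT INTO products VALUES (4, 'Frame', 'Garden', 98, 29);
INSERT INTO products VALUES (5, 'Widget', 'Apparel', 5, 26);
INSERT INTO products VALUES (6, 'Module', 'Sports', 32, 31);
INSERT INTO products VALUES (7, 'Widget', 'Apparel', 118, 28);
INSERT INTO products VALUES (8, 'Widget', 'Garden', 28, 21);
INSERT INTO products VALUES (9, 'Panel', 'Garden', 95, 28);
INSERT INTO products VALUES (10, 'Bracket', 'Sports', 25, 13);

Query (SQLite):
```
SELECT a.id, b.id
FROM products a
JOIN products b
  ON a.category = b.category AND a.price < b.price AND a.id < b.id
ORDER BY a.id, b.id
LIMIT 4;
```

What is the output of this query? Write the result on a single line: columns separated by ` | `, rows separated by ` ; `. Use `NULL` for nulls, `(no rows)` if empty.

1 | 2 ; 1 | 3 ; 1 | 6 ; 1 | 10

Pairs (a,b) with same category, a.price < b.price, a.id < b.id.
category groups: Apparel:{5,7} Garden:{4,8,9} Sports:{1,2,3,6,10}
Ordered by (a.id, b.id); first 4.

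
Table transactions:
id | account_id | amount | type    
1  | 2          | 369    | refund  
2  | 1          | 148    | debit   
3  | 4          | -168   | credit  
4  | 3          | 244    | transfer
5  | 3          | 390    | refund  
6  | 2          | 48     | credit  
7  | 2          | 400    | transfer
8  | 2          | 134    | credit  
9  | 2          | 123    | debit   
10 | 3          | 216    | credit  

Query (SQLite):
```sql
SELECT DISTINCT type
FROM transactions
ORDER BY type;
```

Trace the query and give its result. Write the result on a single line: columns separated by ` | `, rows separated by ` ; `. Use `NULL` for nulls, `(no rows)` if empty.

credit ; debit ; refund ; transfer

Collect distinct type values from transactions.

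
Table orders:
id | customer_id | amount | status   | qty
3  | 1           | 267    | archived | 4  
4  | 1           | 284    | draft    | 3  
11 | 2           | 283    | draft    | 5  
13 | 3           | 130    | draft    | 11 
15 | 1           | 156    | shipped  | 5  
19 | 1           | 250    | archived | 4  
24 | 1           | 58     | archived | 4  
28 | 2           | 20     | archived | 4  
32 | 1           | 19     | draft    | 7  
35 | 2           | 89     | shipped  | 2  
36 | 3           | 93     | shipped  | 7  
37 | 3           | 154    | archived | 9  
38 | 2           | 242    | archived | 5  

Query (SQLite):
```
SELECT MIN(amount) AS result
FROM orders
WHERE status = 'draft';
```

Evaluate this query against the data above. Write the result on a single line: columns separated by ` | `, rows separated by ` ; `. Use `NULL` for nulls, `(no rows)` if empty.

19

Rows where status='draft' → amount values: [284, 283, 130, 19].
MIN of non-NULL values = 19.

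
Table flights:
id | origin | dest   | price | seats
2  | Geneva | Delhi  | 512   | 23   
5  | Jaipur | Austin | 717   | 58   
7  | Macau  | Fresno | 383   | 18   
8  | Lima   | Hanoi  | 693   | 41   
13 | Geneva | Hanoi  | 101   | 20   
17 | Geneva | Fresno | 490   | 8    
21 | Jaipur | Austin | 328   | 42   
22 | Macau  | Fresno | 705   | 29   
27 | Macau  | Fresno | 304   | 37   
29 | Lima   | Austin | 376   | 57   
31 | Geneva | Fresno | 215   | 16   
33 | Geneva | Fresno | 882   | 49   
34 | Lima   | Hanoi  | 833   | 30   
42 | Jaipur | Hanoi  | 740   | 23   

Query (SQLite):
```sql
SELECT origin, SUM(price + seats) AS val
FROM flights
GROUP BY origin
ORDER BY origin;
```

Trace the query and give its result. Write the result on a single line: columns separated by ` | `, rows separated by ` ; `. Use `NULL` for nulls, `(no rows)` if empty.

Geneva | 2316 ; Jaipur | 1908 ; Lima | 2030 ; Macau | 1476

For each row compute price + seats.
Group by origin; take SUM of the expression per group.
  Geneva: ids {2, 13, 17, 31, 33} → SUM(price + seats)=2316
  Jaipur: ids {5, 21, 42} → SUM(price + seats)=1908
  Lima: ids {8, 29, 34} → SUM(price + seats)=2030
  Macau: ids {7, 22, 27} → SUM(price + seats)=1476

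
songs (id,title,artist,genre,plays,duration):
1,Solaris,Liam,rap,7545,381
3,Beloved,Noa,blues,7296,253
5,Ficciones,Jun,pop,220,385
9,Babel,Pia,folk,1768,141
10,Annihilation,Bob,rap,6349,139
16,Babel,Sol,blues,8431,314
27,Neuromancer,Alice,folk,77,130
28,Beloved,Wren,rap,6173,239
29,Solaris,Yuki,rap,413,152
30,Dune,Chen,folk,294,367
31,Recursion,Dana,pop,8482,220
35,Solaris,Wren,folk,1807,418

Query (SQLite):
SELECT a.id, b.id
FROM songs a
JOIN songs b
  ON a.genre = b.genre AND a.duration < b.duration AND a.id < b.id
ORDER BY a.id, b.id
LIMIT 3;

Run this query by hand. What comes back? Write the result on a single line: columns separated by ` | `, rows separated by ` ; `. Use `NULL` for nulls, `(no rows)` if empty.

Pairs (a,b) with same genre, a.duration < b.duration, a.id < b.id.
genre groups: blues:{3,16} folk:{9,27,30,35} pop:{5,31} rap:{1,10,28,29}
Ordered by (a.id, b.id); first 3.

3 | 16 ; 9 | 30 ; 9 | 35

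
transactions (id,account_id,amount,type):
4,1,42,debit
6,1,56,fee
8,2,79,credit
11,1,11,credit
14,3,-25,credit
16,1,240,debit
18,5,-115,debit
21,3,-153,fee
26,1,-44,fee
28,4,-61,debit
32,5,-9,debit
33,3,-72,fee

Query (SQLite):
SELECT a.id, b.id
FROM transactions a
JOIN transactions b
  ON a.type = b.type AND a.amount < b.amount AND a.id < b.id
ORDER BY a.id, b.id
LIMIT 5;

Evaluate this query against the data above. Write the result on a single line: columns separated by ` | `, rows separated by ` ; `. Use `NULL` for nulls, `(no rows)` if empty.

4 | 16 ; 18 | 28 ; 18 | 32 ; 21 | 26 ; 21 | 33

Pairs (a,b) with same type, a.amount < b.amount, a.id < b.id.
type groups: credit:{8,11,14} debit:{4,16,18,28,32} fee:{6,21,26,33}
Ordered by (a.id, b.id); first 5.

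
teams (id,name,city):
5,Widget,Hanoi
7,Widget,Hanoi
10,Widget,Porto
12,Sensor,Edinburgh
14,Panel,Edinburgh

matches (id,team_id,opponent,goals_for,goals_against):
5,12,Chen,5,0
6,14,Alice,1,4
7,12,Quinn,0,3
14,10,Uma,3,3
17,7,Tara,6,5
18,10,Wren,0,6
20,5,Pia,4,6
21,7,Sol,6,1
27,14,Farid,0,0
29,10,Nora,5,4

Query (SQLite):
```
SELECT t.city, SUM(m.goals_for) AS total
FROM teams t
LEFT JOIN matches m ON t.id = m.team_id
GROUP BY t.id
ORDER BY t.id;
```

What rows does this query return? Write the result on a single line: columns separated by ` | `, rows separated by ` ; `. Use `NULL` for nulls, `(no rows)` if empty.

Hanoi | 4 ; Hanoi | 12 ; Porto | 8 ; Edinburgh | 5 ; Edinburgh | 1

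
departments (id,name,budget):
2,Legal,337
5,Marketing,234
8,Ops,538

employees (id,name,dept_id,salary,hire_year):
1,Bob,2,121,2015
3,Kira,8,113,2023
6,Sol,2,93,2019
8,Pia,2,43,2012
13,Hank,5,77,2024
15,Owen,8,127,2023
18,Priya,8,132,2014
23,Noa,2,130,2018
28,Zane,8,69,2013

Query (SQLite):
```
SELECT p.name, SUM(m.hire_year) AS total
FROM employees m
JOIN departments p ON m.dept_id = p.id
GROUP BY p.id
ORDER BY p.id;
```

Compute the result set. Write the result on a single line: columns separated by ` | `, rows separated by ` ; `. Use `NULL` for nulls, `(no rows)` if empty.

Legal | 8064 ; Marketing | 2024 ; Ops | 8073

Join each employees row to its departments via dept_id.
Group joined rows by departments.id; compute SUM(m.hire_year) per group.
  2: ids {1, 6, 8, 23} → SUM(m.hire_year)=8064
  5: ids {13} → SUM(m.hire_year)=2024
  8: ids {3, 15, 18, 28} → SUM(m.hire_year)=8073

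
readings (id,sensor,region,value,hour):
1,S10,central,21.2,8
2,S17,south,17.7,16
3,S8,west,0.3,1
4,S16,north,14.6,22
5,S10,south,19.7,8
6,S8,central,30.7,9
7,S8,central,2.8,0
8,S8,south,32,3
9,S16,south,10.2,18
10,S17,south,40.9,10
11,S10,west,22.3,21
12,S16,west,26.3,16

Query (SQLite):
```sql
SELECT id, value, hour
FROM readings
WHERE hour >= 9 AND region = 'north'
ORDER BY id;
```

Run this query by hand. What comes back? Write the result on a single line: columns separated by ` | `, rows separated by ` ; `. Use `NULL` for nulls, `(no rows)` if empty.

4 | 14.6 | 22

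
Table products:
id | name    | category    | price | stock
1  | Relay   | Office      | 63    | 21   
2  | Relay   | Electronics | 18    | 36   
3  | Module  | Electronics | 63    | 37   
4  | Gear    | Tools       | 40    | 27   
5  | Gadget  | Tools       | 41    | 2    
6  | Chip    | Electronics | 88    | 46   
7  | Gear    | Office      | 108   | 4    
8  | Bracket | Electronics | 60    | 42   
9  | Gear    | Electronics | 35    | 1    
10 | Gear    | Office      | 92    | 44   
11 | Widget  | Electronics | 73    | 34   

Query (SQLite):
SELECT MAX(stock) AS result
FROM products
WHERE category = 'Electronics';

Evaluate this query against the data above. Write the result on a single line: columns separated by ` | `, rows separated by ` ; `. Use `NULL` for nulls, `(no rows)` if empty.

Rows where category='Electronics' → stock values: [36, 37, 46, 42, 1, 34].
MAX of non-NULL values = 46.

46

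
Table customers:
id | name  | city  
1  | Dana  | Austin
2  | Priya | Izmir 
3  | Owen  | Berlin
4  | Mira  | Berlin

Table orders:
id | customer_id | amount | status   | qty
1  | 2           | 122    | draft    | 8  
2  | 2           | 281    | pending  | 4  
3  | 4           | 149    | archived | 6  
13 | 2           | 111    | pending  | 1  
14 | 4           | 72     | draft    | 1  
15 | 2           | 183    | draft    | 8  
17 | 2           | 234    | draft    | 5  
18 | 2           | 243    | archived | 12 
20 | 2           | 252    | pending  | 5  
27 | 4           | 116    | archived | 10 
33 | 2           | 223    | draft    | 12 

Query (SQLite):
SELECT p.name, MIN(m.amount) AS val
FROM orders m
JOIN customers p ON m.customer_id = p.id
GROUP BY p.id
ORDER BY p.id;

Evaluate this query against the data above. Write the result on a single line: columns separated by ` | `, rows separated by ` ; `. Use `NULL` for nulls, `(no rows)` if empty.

Priya | 111 ; Mira | 72

Join each orders row to its customers via customer_id.
Group joined rows by customers.id; compute MIN(m.amount) per group.
  2: ids {1, 2, 13, 15, 17, 18, 20, 33} → MIN(m.amount)=111
  4: ids {3, 14, 27} → MIN(m.amount)=72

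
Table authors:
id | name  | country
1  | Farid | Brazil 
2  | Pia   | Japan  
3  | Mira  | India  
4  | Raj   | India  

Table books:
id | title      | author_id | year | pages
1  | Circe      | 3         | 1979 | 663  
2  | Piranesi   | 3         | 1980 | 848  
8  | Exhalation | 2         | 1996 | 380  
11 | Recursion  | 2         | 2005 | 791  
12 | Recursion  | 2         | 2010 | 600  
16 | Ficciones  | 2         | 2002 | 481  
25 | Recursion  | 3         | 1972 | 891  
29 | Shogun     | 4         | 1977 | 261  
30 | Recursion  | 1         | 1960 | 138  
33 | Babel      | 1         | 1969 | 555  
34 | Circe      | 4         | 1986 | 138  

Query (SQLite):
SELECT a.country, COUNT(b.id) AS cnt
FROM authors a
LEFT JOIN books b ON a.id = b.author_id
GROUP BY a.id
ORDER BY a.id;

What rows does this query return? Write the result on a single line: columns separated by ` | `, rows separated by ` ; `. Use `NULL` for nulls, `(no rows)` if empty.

LEFT JOIN keeps every authors row; unmatched ones get NULL for books columns.
Group by authors.id and compute COUNT(b.id). COUNT(col) of an all-NULL group is 0.
  1: ids {30, 33} → COUNT(b.id)=2
  2: ids {8, 11, 12, 16} → COUNT(b.id)=4
  3: ids {1, 2, 25} → COUNT(b.id)=3
  4: ids {29, 34} → COUNT(b.id)=2

Brazil | 2 ; Japan | 4 ; India | 3 ; India | 2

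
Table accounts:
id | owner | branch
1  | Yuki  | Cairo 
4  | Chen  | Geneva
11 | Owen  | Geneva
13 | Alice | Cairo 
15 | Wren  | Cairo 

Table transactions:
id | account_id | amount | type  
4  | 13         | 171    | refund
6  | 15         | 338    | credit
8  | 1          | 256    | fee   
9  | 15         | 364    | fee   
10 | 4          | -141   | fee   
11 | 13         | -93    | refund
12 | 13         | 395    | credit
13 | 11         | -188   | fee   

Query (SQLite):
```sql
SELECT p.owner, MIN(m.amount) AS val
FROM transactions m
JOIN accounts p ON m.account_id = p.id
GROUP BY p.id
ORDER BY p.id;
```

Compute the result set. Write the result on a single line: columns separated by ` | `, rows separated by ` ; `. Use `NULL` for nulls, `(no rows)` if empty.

Yuki | 256 ; Chen | -141 ; Owen | -188 ; Alice | -93 ; Wren | 338

Join each transactions row to its accounts via account_id.
Group joined rows by accounts.id; compute MIN(m.amount) per group.
  1: ids {8} → MIN(m.amount)=256
  4: ids {10} → MIN(m.amount)=-141
  11: ids {13} → MIN(m.amount)=-188
  13: ids {4, 11, 12} → MIN(m.amount)=-93
  15: ids {6, 9} → MIN(m.amount)=338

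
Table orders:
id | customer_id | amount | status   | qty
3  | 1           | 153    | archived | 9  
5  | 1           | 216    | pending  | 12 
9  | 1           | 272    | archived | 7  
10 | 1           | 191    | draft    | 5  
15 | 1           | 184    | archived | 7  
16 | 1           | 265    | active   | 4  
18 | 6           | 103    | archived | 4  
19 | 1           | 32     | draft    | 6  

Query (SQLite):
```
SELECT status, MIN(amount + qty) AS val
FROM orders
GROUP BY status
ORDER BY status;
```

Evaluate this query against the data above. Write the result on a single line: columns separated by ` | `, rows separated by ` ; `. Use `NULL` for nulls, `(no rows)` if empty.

active | 269 ; archived | 107 ; draft | 38 ; pending | 228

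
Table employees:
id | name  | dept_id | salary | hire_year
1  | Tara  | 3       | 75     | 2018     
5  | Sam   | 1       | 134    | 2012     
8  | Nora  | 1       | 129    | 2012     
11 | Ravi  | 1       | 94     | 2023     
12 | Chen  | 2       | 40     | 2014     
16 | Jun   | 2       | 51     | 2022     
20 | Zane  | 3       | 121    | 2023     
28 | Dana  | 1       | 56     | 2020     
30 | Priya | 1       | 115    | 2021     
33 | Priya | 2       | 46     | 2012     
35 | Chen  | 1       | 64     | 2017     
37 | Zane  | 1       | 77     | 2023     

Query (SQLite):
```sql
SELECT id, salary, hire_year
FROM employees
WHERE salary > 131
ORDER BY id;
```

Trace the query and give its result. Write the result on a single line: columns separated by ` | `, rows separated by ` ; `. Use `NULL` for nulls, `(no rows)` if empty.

5 | 134 | 2012

salary > 131: ids {5}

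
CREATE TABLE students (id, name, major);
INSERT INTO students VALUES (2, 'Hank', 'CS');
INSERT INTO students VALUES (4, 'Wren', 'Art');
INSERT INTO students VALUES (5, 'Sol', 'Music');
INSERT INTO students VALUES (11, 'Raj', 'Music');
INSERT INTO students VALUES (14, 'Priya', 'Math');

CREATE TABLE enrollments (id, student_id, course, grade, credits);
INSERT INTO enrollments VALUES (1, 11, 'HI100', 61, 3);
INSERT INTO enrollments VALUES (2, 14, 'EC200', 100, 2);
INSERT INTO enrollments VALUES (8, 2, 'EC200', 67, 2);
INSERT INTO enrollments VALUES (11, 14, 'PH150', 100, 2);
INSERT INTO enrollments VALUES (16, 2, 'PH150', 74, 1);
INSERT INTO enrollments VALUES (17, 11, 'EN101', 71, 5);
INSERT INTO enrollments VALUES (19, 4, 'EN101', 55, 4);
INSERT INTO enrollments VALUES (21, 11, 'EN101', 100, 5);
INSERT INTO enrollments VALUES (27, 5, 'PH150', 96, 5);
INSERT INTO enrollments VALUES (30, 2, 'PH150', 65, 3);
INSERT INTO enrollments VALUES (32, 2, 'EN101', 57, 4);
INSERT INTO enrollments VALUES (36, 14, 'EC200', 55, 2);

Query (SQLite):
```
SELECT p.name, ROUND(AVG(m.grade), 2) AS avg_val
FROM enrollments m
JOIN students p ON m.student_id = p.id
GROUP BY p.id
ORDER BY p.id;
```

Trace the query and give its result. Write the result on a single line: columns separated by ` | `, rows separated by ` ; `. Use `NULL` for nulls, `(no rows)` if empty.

Hank | 65.75 ; Wren | 55 ; Sol | 96 ; Raj | 77.33 ; Priya | 85

Join each enrollments row to its students via student_id.
Group joined rows by students.id; compute ROUND(AVG(m.grade), 2) per group.
  2: ids {8, 16, 30, 32} → ROUND(AVG(m.grade), 2)=65.75
  4: ids {19} → ROUND(AVG(m.grade), 2)=55
  5: ids {27} → ROUND(AVG(m.grade), 2)=96
  11: ids {1, 17, 21} → ROUND(AVG(m.grade), 2)=77.33
  14: ids {2, 11, 36} → ROUND(AVG(m.grade), 2)=85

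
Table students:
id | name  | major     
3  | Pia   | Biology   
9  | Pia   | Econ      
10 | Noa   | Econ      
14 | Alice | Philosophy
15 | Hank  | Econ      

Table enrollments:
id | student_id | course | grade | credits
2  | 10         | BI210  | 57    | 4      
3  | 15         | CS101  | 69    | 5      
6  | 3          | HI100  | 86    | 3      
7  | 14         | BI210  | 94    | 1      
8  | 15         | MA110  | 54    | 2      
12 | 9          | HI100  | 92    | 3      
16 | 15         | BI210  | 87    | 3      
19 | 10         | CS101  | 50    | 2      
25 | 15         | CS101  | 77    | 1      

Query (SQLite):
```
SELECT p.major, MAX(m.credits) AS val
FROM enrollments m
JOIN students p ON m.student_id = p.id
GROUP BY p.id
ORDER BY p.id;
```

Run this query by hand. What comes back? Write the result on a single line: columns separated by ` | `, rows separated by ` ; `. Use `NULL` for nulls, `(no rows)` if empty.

Join each enrollments row to its students via student_id.
Group joined rows by students.id; compute MAX(m.credits) per group.
  3: ids {6} → MAX(m.credits)=3
  9: ids {12} → MAX(m.credits)=3
  10: ids {2, 19} → MAX(m.credits)=4
  14: ids {7} → MAX(m.credits)=1
  15: ids {3, 8, 16, 25} → MAX(m.credits)=5

Biology | 3 ; Econ | 3 ; Econ | 4 ; Philosophy | 1 ; Econ | 5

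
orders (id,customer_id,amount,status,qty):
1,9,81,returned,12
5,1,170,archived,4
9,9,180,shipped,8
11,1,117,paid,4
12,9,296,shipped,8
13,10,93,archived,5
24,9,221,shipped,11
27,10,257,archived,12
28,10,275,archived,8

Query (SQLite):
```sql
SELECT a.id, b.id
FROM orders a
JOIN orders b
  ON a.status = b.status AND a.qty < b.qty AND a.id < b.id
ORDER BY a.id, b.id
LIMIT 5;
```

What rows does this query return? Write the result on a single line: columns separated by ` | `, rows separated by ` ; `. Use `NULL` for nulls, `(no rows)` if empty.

Pairs (a,b) with same status, a.qty < b.qty, a.id < b.id.
status groups: archived:{5,13,27,28} paid:{11} returned:{1} shipped:{9,12,24}
Ordered by (a.id, b.id); first 5.

5 | 13 ; 5 | 27 ; 5 | 28 ; 9 | 24 ; 12 | 24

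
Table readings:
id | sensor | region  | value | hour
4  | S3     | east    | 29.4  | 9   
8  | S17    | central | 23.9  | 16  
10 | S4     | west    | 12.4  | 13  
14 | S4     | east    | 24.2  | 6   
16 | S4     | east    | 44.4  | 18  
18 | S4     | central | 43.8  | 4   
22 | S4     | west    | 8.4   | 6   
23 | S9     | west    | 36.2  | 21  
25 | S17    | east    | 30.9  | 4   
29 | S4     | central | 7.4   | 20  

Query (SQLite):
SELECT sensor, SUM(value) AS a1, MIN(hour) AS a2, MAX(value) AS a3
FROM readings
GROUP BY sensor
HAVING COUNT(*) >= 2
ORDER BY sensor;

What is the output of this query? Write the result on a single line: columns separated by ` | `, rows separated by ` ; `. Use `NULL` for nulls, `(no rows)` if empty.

Group readings by sensor.
Per group compute: SUM(value), MIN(hour), MAX(value).
HAVING: drop groups with fewer than 2 rows.
  S17: ids {8, 25} → SUM(value)=54.8, MIN(hour)=4, MAX(value)=30.9
  S3: ids {4} → SUM(value)=29.4, MIN(hour)=9, MAX(value)=29.4
  S4: ids {10, 14, 16, 18, 22, 29} → SUM(value)=140.6, MIN(hour)=4, MAX(value)=44.4
  S9: ids {23} → SUM(value)=36.2, MIN(hour)=21, MAX(value)=36.2

S17 | 54.8 | 4 | 30.9 ; S4 | 140.6 | 4 | 44.4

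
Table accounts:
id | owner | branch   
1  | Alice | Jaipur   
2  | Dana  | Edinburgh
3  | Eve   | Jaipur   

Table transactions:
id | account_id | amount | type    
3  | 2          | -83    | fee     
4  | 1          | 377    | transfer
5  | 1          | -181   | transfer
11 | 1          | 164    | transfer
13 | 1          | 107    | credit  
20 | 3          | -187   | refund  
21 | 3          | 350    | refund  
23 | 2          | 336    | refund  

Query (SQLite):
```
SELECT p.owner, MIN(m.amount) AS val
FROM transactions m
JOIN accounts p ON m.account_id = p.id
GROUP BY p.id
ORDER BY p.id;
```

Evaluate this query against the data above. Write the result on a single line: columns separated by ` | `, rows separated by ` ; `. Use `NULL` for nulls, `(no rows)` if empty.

Alice | -181 ; Dana | -83 ; Eve | -187

Join each transactions row to its accounts via account_id.
Group joined rows by accounts.id; compute MIN(m.amount) per group.
  1: ids {4, 5, 11, 13} → MIN(m.amount)=-181
  2: ids {3, 23} → MIN(m.amount)=-83
  3: ids {20, 21} → MIN(m.amount)=-187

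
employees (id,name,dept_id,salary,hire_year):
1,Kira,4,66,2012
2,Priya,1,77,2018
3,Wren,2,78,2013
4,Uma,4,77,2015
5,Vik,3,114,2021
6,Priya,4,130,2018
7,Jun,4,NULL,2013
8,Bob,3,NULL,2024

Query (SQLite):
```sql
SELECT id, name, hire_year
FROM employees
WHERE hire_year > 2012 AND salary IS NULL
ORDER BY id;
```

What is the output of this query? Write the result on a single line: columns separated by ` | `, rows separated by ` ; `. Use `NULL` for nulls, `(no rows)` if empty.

7 | Jun | 2013 ; 8 | Bob | 2024

hire_year > 2012: ids {2, 3, 4, 5, 6, 7, 8}
salary IS NULL: ids {7, 8}
Combine with AND.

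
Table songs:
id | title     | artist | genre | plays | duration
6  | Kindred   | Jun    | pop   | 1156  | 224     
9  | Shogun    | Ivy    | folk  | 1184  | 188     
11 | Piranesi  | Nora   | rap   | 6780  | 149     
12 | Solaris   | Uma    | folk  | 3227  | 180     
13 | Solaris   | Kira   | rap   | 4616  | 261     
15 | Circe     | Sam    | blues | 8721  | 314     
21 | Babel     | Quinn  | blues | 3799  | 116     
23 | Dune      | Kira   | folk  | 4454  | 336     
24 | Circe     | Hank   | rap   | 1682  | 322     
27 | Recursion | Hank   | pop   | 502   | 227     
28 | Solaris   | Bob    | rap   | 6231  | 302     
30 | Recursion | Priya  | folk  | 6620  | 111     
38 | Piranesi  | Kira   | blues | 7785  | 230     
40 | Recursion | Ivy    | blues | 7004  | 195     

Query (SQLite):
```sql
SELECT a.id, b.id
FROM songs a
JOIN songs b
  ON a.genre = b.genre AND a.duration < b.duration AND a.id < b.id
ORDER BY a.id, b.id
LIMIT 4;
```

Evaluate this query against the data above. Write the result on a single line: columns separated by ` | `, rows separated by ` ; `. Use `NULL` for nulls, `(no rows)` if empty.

6 | 27 ; 9 | 23 ; 11 | 13 ; 11 | 24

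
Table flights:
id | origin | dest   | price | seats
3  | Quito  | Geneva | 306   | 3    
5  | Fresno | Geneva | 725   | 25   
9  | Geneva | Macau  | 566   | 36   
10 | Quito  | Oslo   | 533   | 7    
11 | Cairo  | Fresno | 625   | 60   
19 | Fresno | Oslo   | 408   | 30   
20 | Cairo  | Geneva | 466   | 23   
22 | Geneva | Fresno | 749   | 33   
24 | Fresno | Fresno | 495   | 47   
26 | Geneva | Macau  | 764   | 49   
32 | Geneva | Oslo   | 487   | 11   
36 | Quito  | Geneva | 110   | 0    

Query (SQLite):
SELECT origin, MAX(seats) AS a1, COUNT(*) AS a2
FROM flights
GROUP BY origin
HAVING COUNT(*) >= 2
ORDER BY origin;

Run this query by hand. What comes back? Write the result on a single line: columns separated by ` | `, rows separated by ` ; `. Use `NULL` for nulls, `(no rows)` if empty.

Cairo | 60 | 2 ; Fresno | 47 | 3 ; Geneva | 49 | 4 ; Quito | 7 | 3

Group flights by origin.
Per group compute: MAX(seats), COUNT(*).
HAVING: drop groups with fewer than 2 rows.
  Cairo: ids {11, 20} → MAX(seats)=60, COUNT(*)=2
  Fresno: ids {5, 19, 24} → MAX(seats)=47, COUNT(*)=3
  Geneva: ids {9, 22, 26, 32} → MAX(seats)=49, COUNT(*)=4
  Quito: ids {3, 10, 36} → MAX(seats)=7, COUNT(*)=3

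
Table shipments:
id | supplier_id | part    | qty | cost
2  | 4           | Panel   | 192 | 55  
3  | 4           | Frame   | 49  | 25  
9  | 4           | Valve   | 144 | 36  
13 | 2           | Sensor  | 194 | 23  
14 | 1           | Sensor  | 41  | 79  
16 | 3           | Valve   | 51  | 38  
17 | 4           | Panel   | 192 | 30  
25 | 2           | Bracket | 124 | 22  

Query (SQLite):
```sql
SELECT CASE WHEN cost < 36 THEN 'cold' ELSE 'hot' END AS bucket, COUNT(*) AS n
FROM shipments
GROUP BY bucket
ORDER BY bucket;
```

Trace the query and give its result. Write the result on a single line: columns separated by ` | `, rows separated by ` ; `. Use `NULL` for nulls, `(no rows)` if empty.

cold | 4 ; hot | 4

Bucket rows by cost < 36 → 'cold' else 'hot'; count each bucket.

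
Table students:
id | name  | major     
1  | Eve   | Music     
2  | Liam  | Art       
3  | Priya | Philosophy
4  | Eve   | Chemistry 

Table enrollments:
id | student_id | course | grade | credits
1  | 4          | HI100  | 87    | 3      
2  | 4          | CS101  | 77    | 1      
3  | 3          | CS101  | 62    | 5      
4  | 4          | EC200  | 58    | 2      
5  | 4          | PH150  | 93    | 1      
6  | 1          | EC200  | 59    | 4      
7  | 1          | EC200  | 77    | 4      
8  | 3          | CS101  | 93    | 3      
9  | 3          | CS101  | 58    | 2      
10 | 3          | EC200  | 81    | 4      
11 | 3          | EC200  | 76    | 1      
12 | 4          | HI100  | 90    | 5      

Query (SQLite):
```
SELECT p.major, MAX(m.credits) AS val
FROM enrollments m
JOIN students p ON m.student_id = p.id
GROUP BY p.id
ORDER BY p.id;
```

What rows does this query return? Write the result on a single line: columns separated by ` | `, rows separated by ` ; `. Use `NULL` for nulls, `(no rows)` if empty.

Music | 4 ; Philosophy | 5 ; Chemistry | 5

Join each enrollments row to its students via student_id.
Group joined rows by students.id; compute MAX(m.credits) per group.
  1: ids {6, 7} → MAX(m.credits)=4
  3: ids {3, 8, 9, 10, 11} → MAX(m.credits)=5
  4: ids {1, 2, 4, 5, 12} → MAX(m.credits)=5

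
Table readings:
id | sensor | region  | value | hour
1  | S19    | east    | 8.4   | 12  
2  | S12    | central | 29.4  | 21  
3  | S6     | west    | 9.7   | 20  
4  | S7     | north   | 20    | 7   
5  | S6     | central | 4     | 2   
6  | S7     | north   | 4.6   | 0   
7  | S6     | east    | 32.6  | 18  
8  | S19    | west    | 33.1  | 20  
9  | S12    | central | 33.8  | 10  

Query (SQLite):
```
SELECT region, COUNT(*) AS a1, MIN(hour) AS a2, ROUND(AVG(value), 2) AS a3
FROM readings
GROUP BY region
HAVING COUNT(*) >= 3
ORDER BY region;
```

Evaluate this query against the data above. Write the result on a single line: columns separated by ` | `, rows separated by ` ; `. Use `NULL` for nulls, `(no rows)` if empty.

central | 3 | 2 | 22.4

Group readings by region.
Per group compute: COUNT(*), MIN(hour), ROUND(AVG(value), 2).
HAVING: drop groups with fewer than 3 rows.
  central: ids {2, 5, 9} → COUNT(*)=3, MIN(hour)=2, ROUND(AVG(value), 2)=22.4
  east: ids {1, 7} → COUNT(*)=2, MIN(hour)=12, ROUND(AVG(value), 2)=20.5
  north: ids {4, 6} → COUNT(*)=2, MIN(hour)=0, ROUND(AVG(value), 2)=12.3
  west: ids {3, 8} → COUNT(*)=2, MIN(hour)=20, ROUND(AVG(value), 2)=21.4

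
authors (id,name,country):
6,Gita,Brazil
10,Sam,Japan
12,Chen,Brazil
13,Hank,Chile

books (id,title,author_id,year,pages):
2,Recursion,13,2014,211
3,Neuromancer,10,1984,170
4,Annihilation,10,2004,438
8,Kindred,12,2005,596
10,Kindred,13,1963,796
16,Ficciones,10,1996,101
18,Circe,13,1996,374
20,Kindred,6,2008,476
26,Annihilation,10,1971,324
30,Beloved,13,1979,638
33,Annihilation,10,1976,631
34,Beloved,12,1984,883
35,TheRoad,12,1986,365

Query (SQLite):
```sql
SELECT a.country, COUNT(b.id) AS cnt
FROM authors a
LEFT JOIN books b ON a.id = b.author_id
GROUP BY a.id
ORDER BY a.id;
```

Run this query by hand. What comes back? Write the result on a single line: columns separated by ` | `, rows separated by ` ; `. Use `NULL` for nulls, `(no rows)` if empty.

LEFT JOIN keeps every authors row; unmatched ones get NULL for books columns.
Group by authors.id and compute COUNT(b.id). COUNT(col) of an all-NULL group is 0.
  6: ids {20} → COUNT(b.id)=1
  10: ids {3, 4, 16, 26, 33} → COUNT(b.id)=5
  12: ids {8, 34, 35} → COUNT(b.id)=3
  13: ids {2, 10, 18, 30} → COUNT(b.id)=4

Brazil | 1 ; Japan | 5 ; Brazil | 3 ; Chile | 4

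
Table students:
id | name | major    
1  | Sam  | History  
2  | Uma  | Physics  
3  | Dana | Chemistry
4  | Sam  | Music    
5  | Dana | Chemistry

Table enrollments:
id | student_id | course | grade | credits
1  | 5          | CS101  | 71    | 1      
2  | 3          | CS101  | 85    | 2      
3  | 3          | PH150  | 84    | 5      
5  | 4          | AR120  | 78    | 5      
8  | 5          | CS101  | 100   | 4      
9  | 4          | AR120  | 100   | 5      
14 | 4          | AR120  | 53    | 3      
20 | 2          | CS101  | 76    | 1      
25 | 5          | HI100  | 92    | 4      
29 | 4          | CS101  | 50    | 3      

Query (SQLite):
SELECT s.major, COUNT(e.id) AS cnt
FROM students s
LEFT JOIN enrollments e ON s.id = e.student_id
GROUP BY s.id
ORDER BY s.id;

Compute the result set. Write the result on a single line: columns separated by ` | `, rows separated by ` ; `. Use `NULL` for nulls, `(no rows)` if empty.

LEFT JOIN keeps every students row; unmatched ones get NULL for enrollments columns.
Group by students.id and compute COUNT(e.id). COUNT(col) of an all-NULL group is 0.
  1: ids {—} → COUNT(e.id)=0
  2: ids {20} → COUNT(e.id)=1
  3: ids {2, 3} → COUNT(e.id)=2
  4: ids {5, 9, 14, 29} → COUNT(e.id)=4
  5: ids {1, 8, 25} → COUNT(e.id)=3

History | 0 ; Physics | 1 ; Chemistry | 2 ; Music | 4 ; Chemistry | 3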